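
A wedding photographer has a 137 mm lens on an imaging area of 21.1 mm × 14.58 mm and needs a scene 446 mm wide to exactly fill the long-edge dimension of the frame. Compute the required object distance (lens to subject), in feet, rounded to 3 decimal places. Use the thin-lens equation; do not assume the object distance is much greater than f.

9.950 ft

Magnification m = w/W = dᵢ/dₒ; combined with 1/f = 1/dₒ + 1/dᵢ this gives dₒ = f·(1 + W/w).
dₒ = 137 mm × (1 + 446/21.1) = 137 × 22.1374 ≈ 3032.829 mm = 3032.829/304.8 ft = 9.95023 ft.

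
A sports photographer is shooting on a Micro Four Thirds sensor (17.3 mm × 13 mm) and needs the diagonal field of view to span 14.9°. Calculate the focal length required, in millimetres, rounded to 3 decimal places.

Sensor diagonal = √(17.3² + 13²) = √468.2900 ≈ 21.6400 mm.
From α = 2·arctan(d/2f) we get f = d / (2·tan(α/2)).
With d = 21.6400 mm and α/2 = 7.45°, tan(α/2) ≈ 0.13076, so f ≈ 21.6400 / 0.26153 ≈ 82.7440 mm.

82.744 mm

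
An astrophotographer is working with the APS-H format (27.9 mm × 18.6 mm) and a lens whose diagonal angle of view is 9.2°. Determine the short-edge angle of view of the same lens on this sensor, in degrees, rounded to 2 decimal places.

5.11°

Sensor diagonal = √(27.9² + 18.6²) = √1124.3700 ≈ 33.5316 mm.
From the diagonal AOV: f = 33.5316 / (2·tan(4.6°)) = 33.5316 / 0.16092 ≈ 208.3795 mm.
Short-edge AOV = 2·arctan(18.6 / (2 × 208.3795)) = 2·arctan(0.04463) ≈ 5.1108°.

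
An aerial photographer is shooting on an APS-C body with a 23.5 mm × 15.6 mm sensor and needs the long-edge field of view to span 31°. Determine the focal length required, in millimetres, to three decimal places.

From α = 2·arctan(w/2f) we get f = w / (2·tan(α/2)).
With w = 23.5 mm and α/2 = 15.5°, tan(α/2) ≈ 0.27732, so f ≈ 23.5 / 0.55465 ≈ 42.3691 mm.

42.369 mm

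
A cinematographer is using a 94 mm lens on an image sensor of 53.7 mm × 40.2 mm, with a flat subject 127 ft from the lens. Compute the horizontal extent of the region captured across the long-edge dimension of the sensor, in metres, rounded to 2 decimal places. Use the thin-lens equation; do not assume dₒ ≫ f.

22.06 m

dₒ: 127 ft × 304.8 mm/ft = 38709.60 mm.
Similar triangles through the lens centre give W/dₒ = w/dᵢ; with 1/f = 1/dₒ + 1/dᵢ this gives W = w·(dₒ − f)/f.
W = 53.7 mm × (38709.6 − 94) / 94 = 53.7 × 410.8042 ≈ 22060.188 mm = 22.0602 m.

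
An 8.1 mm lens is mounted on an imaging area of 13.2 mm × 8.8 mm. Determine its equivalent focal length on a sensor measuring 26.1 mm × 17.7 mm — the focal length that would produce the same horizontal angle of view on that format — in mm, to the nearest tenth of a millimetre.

16.0 mm

Equal angle of view means equal width/f ratio, so f₂ = f₁ · (width₂/width₁) = 8.1 × 26.1/13.2.
f₂ = 8.1 × 1.97727 ≈ 16.016 mm.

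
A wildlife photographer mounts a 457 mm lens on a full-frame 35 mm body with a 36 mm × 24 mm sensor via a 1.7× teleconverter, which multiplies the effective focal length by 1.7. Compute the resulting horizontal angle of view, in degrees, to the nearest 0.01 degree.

Effective focal length f = 457 × 1.7 = 776.9 mm.
α = 2·arctan(36 / (2 × 776.9)) = 2·arctan(0.02317) ≈ 2.6545°.

2.65°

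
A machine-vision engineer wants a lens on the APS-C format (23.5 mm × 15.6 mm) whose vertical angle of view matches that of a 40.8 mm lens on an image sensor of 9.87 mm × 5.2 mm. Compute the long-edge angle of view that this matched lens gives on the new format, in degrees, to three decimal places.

10.967°

Equal vertical AOV ⇒ f₂ = f₁ · 15.6/5.2 = 40.8 × 3.00000 ≈ 122.4000 mm.
Long-edge AOV on the new format = 2·arctan(23.5 / (2 × 122.4000)) = 2·arctan(0.09600) ≈ 10.9668°.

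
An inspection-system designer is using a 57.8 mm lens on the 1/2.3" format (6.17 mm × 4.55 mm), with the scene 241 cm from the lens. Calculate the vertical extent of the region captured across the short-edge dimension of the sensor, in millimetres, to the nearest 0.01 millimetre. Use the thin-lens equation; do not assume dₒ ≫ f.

dₒ: 241 cm = 2410 mm.
Similar triangles through the lens centre give W/dₒ = h/dᵢ; with 1/f = 1/dₒ + 1/dᵢ this gives W = h·(dₒ − f)/f.
W = 4.55 mm × (2410 − 57.8) / 57.8 = 4.55 × 40.6955 ≈ 185.165 mm.

185.16 mm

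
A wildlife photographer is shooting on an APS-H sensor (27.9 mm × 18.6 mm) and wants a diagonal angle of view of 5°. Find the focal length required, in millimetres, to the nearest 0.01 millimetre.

Sensor diagonal = √(27.9² + 18.6²) = √1124.3700 ≈ 33.5316 mm.
From α = 2·arctan(d/2f) we get f = d / (2·tan(α/2)).
With d = 33.5316 mm and α/2 = 2.5°, tan(α/2) ≈ 0.04366, so f ≈ 33.5316 / 0.08732 ≈ 384.0003 mm.

384.00 mm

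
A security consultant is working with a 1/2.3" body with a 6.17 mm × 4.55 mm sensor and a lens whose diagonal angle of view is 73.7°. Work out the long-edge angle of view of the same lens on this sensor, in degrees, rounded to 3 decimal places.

62.195°

Sensor diagonal = √(6.17² + 4.55²) = √58.7714 ≈ 7.6663 mm.
From the diagonal AOV: f = 7.6663 / (2·tan(36.85°)) = 7.6663 / 1.49892 ≈ 5.1145 mm.
Long-edge AOV = 2·arctan(6.17 / (2 × 5.1145)) = 2·arctan(0.60318) ≈ 62.1953°.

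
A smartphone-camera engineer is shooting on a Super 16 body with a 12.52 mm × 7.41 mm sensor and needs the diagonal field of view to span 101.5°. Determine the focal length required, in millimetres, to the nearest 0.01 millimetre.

5.94 mm

Sensor diagonal = √(12.52² + 7.41²) = √211.6585 ≈ 14.5485 mm.
From α = 2·arctan(d/2f) we get f = d / (2·tan(α/2)).
With d = 14.5485 mm and α/2 = 50.75°, tan(α/2) ≈ 1.22394, so f ≈ 14.5485 / 2.44788 ≈ 5.9433 mm.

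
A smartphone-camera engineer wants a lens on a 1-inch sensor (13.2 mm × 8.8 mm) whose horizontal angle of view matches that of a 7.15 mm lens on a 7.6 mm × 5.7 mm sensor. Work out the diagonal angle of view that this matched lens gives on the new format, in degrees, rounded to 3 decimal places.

65.136°

Equal horizontal AOV ⇒ f₂ = f₁ · 13.2/7.6 = 7.15 × 1.73684 ≈ 12.4184 mm.
Sensor diagonal = √(13.2² + 8.8²) = √251.6800 ≈ 15.8644 mm.
Diagonal AOV on the new format = 2·arctan(15.8644 / (2 × 12.4184)) = 2·arctan(0.63875) ≈ 65.1365°.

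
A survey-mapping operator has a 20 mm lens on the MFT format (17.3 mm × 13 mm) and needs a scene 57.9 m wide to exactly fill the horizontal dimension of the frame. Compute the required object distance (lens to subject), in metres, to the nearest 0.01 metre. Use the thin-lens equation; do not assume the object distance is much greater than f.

66.96 m

W: 57.9 m = 57900 mm.
Magnification m = w/W = dᵢ/dₒ; combined with 1/f = 1/dₒ + 1/dᵢ this gives dₒ = f·(1 + W/w).
dₒ = 20 mm × (1 + 57900/17.3) = 20 × 3347.8208 ≈ 66956.416 mm = 66.9564 m.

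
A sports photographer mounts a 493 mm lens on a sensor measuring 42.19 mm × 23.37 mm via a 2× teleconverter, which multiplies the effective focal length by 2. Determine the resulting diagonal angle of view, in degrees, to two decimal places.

Effective focal length f = 493 × 2 = 986 mm.
Sensor diagonal = √(42.19² + 23.37²) = √2326.1530 ≈ 48.2302 mm.
α = 2·arctan(48.230 / (2 × 986)) = 2·arctan(0.02446) ≈ 2.8021°.

2.80°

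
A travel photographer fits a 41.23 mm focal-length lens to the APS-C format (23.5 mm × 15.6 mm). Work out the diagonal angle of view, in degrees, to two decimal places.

37.77°

Sensor diagonal = √(23.5² + 15.6²) = √795.6100 ≈ 28.2066 mm.
Angle of view α = 2·arctan(d/2f) with d = 28.2066 mm and f = 41.23 mm.
d/2f = 0.34206; arctan(0.34206) ≈ 18.8839°, so α ≈ 37.7679°.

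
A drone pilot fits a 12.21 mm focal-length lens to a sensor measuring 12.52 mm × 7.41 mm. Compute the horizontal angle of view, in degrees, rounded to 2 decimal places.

54.29°

Angle of view α = 2·arctan(w/2f) with w = 12.52 mm and f = 12.21 mm.
w/2f = 0.51269; arctan(0.51269) ≈ 27.1440°, so α ≈ 54.2879°.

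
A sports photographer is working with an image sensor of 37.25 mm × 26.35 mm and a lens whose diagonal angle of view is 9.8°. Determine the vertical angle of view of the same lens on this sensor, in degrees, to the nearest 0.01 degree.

5.67°

Sensor diagonal = √(37.25² + 26.35²) = √2081.8850 ≈ 45.6277 mm.
From the diagonal AOV: f = 45.6277 / (2·tan(4.9°)) = 45.6277 / 0.17146 ≈ 266.1119 mm.
Vertical AOV = 2·arctan(26.35 / (2 × 266.1119)) = 2·arctan(0.04951) ≈ 5.6687°.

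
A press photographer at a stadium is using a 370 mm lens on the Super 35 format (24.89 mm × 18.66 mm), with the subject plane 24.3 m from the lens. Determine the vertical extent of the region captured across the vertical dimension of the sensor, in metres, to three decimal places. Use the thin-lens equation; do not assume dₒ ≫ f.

1.207 m

dₒ: 24.3 m = 24300 mm.
Similar triangles through the lens centre give W/dₒ = h/dᵢ; with 1/f = 1/dₒ + 1/dᵢ this gives W = h·(dₒ − f)/f.
W = 18.66 mm × (24300 − 370) / 370 = 18.66 × 64.6757 ≈ 1206.848 mm = 1.20685 m.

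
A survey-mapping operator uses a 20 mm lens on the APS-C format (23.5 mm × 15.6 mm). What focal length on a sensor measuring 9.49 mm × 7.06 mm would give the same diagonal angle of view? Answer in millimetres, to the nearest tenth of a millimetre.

8.4 mm

Sensor diagonal = √(23.5² + 15.6²) = √795.6100 ≈ 28.2066 mm.
Sensor diagonal = √(9.49² + 7.06²) = √139.9037 ≈ 11.8281 mm.
Equal angle of view means equal diagonal/f ratio, so f₂ = f₁ · (diagonal₂/diagonal₁) = 20 × 11.8281/28.2066.
f₂ = 20 × 0.41934 ≈ 8.387 mm.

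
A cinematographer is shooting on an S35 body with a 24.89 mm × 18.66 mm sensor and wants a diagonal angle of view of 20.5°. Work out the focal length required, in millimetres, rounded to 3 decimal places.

86.015 mm

Sensor diagonal = √(24.89² + 18.66²) = √967.7077 ≈ 31.1080 mm.
From α = 2·arctan(d/2f) we get f = d / (2·tan(α/2)).
With d = 31.1080 mm and α/2 = 10.25°, tan(α/2) ≈ 0.18083, so f ≈ 31.1080 / 0.36166 ≈ 86.0147 mm.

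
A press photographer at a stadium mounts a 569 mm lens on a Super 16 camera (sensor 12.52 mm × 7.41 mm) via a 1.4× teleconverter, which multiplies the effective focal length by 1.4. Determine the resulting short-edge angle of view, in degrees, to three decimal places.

0.533°

Effective focal length f = 569 × 1.4 = 796.6 mm.
α = 2·arctan(7.41 / (2 × 796.6)) = 2·arctan(0.00465) ≈ 0.5330°.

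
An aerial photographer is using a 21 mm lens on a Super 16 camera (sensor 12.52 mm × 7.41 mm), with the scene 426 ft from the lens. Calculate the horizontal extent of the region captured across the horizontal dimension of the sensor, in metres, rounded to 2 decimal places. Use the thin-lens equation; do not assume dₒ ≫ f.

77.40 m

dₒ: 426 ft × 304.8 mm/ft = 129844.80 mm.
Similar triangles through the lens centre give W/dₒ = w/dᵢ; with 1/f = 1/dₒ + 1/dᵢ this gives W = w·(dₒ − f)/f.
W = 12.52 mm × (129845 − 21) / 21 = 12.52 × 6182.0855 ≈ 77399.711 mm = 77.3997 m.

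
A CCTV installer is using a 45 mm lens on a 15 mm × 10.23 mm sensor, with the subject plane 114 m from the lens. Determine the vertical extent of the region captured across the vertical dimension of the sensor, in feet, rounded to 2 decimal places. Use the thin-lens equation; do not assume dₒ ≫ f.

84.99 ft

dₒ: 114 m = 114000 mm.
Similar triangles through the lens centre give W/dₒ = h/dᵢ; with 1/f = 1/dₒ + 1/dᵢ this gives W = h·(dₒ − f)/f.
W = 10.23 mm × (114000 − 45) / 45 = 10.23 × 2532.3333 ≈ 25905.770 mm = 25905.770/304.8 ft = 84.9927 ft.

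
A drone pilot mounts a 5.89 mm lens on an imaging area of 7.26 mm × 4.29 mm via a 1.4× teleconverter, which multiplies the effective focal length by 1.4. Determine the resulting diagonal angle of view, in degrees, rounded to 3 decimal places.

54.164°

Effective focal length f = 5.89 × 1.4 = 8.246 mm.
Sensor diagonal = √(7.26² + 4.29²) = √71.1117 ≈ 8.4328 mm.
α = 2·arctan(8.433 / (2 × 8.246)) = 2·arctan(0.51133) ≈ 54.1636°.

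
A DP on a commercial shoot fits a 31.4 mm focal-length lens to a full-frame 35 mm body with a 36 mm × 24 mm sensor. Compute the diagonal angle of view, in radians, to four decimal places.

Sensor diagonal = √(36² + 24²) = √1872.0000 ≈ 43.2666 mm.
Angle of view α = 2·arctan(d/2f) with d = 43.2666 mm and f = 31.4 mm.
d/2f = 0.68896; arctan(0.68896) ≈ 0.6033 rad, so α ≈ 1.2066 rad.

1.2066 rad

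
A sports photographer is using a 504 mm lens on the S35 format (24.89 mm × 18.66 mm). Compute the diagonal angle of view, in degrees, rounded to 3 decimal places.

3.535°

Sensor diagonal = √(24.89² + 18.66²) = √967.7077 ≈ 31.1080 mm.
Angle of view α = 2·arctan(d/2f) with d = 31.1080 mm and f = 504 mm.
d/2f = 0.03086; arctan(0.03086) ≈ 1.7677°, so α ≈ 3.5353°.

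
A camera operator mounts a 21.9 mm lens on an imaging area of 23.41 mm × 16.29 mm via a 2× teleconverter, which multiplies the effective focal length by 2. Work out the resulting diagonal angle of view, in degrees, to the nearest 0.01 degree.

36.07°

Effective focal length f = 21.9 × 2 = 43.8 mm.
Sensor diagonal = √(23.41² + 16.29²) = √813.3922 ≈ 28.5200 mm.
α = 2·arctan(28.520 / (2 × 43.8)) = 2·arctan(0.32557) ≈ 36.0675°.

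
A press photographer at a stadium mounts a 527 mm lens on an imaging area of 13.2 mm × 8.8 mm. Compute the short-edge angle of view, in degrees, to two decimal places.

Angle of view α = 2·arctan(h/2f) with h = 8.8 mm and f = 527 mm.
h/2f = 0.00835; arctan(0.00835) ≈ 0.4784°, so α ≈ 0.9567°.

0.96°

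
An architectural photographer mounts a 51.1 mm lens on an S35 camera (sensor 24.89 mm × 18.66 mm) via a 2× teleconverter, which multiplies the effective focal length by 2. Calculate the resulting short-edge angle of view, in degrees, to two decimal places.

Effective focal length f = 51.1 × 2 = 102.2 mm.
α = 2·arctan(18.66 / (2 × 102.2)) = 2·arctan(0.09129) ≈ 10.4323°.

10.43°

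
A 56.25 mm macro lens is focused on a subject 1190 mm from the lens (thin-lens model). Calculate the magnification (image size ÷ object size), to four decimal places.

0.0496×

Thin lens: 1/f = 1/dₒ + 1/dᵢ → 1/dᵢ = 1/56.25 − 1/1190 = 0.0169374 mm⁻¹, so dᵢ ≈ 59.0408 mm.
Magnification m = dᵢ/dₒ = 59.0408/1190 ≈ 0.04961.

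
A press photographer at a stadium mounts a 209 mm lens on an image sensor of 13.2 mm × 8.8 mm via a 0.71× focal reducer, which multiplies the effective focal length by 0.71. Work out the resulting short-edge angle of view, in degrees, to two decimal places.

3.40°

Effective focal length f = 209 × 0.71 = 148.39 mm.
α = 2·arctan(8.8 / (2 × 148.39)) = 2·arctan(0.02965) ≈ 3.3968°.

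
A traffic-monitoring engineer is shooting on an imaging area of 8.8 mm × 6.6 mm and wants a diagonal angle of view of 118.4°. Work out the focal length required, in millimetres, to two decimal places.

3.28 mm

Sensor diagonal = √(8.8² + 6.6²) = √121.0000 ≈ 11.0000 mm.
From α = 2·arctan(d/2f) we get f = d / (2·tan(α/2)).
With d = 11.0000 mm and α/2 = 59.2°, tan(α/2) ≈ 1.67752, so f ≈ 11.0000 / 3.35503 ≈ 3.2787 mm.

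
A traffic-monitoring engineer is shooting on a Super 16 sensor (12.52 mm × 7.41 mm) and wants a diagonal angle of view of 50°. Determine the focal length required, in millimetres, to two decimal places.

Sensor diagonal = √(12.52² + 7.41²) = √211.6585 ≈ 14.5485 mm.
From α = 2·arctan(d/2f) we get f = d / (2·tan(α/2)).
With d = 14.5485 mm and α/2 = 25°, tan(α/2) ≈ 0.46631, so f ≈ 14.5485 / 0.93262 ≈ 15.5997 mm.

15.60 mm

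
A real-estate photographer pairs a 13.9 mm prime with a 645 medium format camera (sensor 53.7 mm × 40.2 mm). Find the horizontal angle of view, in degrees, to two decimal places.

125.26°

Angle of view α = 2·arctan(w/2f) with w = 53.7 mm and f = 13.9 mm.
w/2f = 1.93165; arctan(1.93165) ≈ 62.6298°, so α ≈ 125.2596°.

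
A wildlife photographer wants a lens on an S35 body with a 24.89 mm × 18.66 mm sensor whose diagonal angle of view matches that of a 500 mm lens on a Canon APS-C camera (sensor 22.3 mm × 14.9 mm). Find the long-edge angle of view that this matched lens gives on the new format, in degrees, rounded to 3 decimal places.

Sensor diagonal = √(22.3² + 14.9²) = √719.3000 ≈ 26.8198 mm.
Sensor diagonal = √(24.89² + 18.66²) = √967.7077 ≈ 31.1080 mm.
Equal diagonal AOV ⇒ f₂ = f₁ · 31.1080/26.8198 = 500 × 1.15989 ≈ 579.9454 mm.
Long-edge AOV on the new format = 2·arctan(24.89 / (2 × 579.9454)) = 2·arctan(0.02146) ≈ 2.4586°.

2.459°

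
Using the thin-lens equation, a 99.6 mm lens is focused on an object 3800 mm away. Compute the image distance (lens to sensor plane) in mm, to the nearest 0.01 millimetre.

102.28 mm

1/dᵢ = 1/f − 1/dₒ = 1/99.6 − 1/3800 = 0.0097770 mm⁻¹.
dᵢ = 1/0.0097770 ≈ 102.2808 mm.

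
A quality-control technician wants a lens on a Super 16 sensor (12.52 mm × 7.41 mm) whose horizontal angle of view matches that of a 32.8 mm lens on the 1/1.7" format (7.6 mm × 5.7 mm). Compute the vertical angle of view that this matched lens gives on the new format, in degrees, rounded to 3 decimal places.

7.845°

Equal horizontal AOV ⇒ f₂ = f₁ · 12.52/7.6 = 32.8 × 1.64737 ≈ 54.0337 mm.
Vertical AOV on the new format = 2·arctan(7.41 / (2 × 54.0337)) = 2·arctan(0.06857) ≈ 7.8451°.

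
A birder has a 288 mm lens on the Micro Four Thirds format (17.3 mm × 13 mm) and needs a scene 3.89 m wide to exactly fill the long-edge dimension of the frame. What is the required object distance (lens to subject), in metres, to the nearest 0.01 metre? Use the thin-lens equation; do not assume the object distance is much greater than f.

65.05 m

W: 3.89 m = 3890 mm.
Magnification m = w/W = dᵢ/dₒ; combined with 1/f = 1/dₒ + 1/dᵢ this gives dₒ = f·(1 + W/w).
dₒ = 288 mm × (1 + 3890/17.3) = 288 × 225.8555 ≈ 65046.382 mm = 65.0464 m.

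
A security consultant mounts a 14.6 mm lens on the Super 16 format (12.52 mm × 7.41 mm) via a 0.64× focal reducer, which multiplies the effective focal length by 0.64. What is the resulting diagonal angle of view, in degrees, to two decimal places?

Effective focal length f = 14.6 × 0.64 = 9.344 mm.
Sensor diagonal = √(12.52² + 7.41²) = √211.6585 ≈ 14.5485 mm.
α = 2·arctan(14.548 / (2 × 9.344)) = 2·arctan(0.77849) ≈ 75.8011°.

75.80°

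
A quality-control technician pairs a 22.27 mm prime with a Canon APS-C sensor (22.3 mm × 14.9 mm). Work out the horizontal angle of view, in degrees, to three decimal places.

53.192°

Angle of view α = 2·arctan(w/2f) with w = 22.3 mm and f = 22.27 mm.
w/2f = 0.50067; arctan(0.50067) ≈ 26.5959°, so α ≈ 53.1918°.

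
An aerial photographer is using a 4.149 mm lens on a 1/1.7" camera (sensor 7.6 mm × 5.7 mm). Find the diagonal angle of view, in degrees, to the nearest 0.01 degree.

97.73°

Sensor diagonal = √(7.6² + 5.7²) = √90.2500 ≈ 9.5000 mm.
Angle of view α = 2·arctan(d/2f) with d = 9.5000 mm and f = 4.149 mm.
d/2f = 1.14485; arctan(1.14485) ≈ 48.8636°, so α ≈ 97.7273°.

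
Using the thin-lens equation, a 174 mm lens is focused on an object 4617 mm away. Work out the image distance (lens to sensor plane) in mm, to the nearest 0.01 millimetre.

1/dᵢ = 1/f − 1/dₒ = 1/174 − 1/4617 = 0.0055305 mm⁻¹.
dᵢ = 1/0.0055305 ≈ 180.8143 mm.

180.81 mm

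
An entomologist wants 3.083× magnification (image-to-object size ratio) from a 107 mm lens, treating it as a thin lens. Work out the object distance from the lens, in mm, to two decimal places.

With m = dᵢ/dₒ and 1/f = 1/dₒ + 1/dᵢ, substituting dᵢ = m·dₒ gives 1/f = (1 + 1/m)/dₒ, hence dₒ = f·(1 + 1/m).
dₒ = 107 × (1 + 1/3.083) = 107 × 1.32436 ≈ 141.706 mm.

141.71 mm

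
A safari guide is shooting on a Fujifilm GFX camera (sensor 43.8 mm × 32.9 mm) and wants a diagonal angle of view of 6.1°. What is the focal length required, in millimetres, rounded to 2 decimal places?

Sensor diagonal = √(43.8² + 32.9²) = √3000.8500 ≈ 54.7800 mm.
From α = 2·arctan(d/2f) we get f = d / (2·tan(α/2)).
With d = 54.7800 mm and α/2 = 3.05°, tan(α/2) ≈ 0.05328, so f ≈ 54.7800 / 0.10657 ≈ 514.0489 mm.

514.05 mm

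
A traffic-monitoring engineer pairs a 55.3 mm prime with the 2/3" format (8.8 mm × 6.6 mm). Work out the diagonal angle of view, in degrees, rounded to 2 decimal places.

Sensor diagonal = √(8.8² + 6.6²) = √121.0000 ≈ 11.0000 mm.
Angle of view α = 2·arctan(d/2f) with d = 11.0000 mm and f = 55.3 mm.
d/2f = 0.09946; arctan(0.09946) ≈ 5.6798°, so α ≈ 11.3596°.

11.36°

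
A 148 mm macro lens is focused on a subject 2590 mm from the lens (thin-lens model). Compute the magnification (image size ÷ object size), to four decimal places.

Thin lens: 1/f = 1/dₒ + 1/dᵢ → 1/dᵢ = 1/148 − 1/2590 = 0.0063707 mm⁻¹, so dᵢ ≈ 156.9697 mm.
Magnification m = dᵢ/dₒ = 156.9697/2590 ≈ 0.06061.

0.0606×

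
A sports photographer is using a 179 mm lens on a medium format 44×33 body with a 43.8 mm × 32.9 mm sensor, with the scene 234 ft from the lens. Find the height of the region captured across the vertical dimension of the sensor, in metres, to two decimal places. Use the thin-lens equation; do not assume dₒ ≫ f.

dₒ: 234 ft × 304.8 mm/ft = 71323.20 mm.
Similar triangles through the lens centre give W/dₒ = h/dᵢ; with 1/f = 1/dₒ + 1/dᵢ this gives W = h·(dₒ − f)/f.
W = 32.9 mm × (71323.2 − 179) / 179 = 32.9 × 397.4536 ≈ 13076.224 mm = 13.0762 m.

13.08 m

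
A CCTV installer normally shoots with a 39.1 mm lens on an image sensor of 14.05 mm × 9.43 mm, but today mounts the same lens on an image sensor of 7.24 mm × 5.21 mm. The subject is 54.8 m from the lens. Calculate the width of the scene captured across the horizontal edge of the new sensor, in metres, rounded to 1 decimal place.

10.1 m

The focal length stays 39.1 mm; the relevant sensor dimension is now w = 7.24 mm. Object distance dₒ = 54.8 m = 54800 mm.
Thin-lens field width W = w·(dₒ − f)/f = 7.24 × (54800 − 39.1)/39.1 ≈ 10139.870 mm = 10.1399 m.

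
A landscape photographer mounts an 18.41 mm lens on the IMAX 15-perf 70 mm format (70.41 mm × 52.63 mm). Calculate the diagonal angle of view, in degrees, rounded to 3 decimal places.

Sensor diagonal = √(70.41² + 52.63²) = √7727.4850 ≈ 87.9061 mm.
Angle of view α = 2·arctan(d/2f) with d = 87.9061 mm and f = 18.41 mm.
d/2f = 2.38746; arctan(2.38746) ≈ 67.2733°, so α ≈ 134.5467°.

134.547°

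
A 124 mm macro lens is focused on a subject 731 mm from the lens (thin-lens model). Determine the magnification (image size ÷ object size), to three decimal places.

0.204×

Thin lens: 1/f = 1/dₒ + 1/dᵢ → 1/dᵢ = 1/124 − 1/731 = 0.0066965 mm⁻¹, so dᵢ ≈ 149.3311 mm.
Magnification m = dᵢ/dₒ = 149.3311/731 ≈ 0.20428.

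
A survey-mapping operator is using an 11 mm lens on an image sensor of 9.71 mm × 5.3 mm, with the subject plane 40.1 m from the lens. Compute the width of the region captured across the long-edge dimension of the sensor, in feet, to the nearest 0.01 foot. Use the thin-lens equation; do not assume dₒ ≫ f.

116.10 ft

dₒ: 40.1 m = 40100 mm.
Similar triangles through the lens centre give W/dₒ = w/dᵢ; with 1/f = 1/dₒ + 1/dᵢ this gives W = w·(dₒ − f)/f.
W = 9.71 mm × (40100 − 11) / 11 = 9.71 × 3644.4545 ≈ 35387.654 mm = 35387.654/304.8 ft = 116.101 ft.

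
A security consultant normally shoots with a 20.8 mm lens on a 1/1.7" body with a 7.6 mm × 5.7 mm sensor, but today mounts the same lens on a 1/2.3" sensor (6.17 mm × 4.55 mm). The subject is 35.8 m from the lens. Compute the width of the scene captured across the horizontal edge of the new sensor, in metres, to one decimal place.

10.6 m

The focal length stays 20.8 mm; the relevant sensor dimension is now w = 6.17 mm. Object distance dₒ = 35.8 m = 35800 mm.
Thin-lens field width W = w·(dₒ − f)/f = 6.17 × (35800 − 20.8)/20.8 ≈ 10613.349 mm = 10.6133 m.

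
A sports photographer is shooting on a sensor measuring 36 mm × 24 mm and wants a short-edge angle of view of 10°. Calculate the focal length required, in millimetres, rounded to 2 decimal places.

137.16 mm

From α = 2·arctan(h/2f) we get f = h / (2·tan(α/2)).
With h = 24 mm and α/2 = 5°, tan(α/2) ≈ 0.08749, so f ≈ 24 / 0.17498 ≈ 137.1606 mm.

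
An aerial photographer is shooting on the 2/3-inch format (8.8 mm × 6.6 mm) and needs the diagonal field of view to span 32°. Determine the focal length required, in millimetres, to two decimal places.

Sensor diagonal = √(8.8² + 6.6²) = √121.0000 ≈ 11.0000 mm.
From α = 2·arctan(d/2f) we get f = d / (2·tan(α/2)).
With d = 11.0000 mm and α/2 = 16°, tan(α/2) ≈ 0.28675, so f ≈ 11.0000 / 0.57349 ≈ 19.1808 mm.

19.18 mm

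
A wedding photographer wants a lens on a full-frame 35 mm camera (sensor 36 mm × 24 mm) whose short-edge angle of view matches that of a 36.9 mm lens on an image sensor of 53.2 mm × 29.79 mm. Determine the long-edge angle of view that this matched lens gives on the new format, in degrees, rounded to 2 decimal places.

62.39°

Equal short-edge AOV ⇒ f₂ = f₁ · 24/29.79 = 36.9 × 0.80564 ≈ 29.7281 mm.
Long-edge AOV on the new format = 2·arctan(36 / (2 × 29.7281)) = 2·arctan(0.60549) ≈ 62.3888°.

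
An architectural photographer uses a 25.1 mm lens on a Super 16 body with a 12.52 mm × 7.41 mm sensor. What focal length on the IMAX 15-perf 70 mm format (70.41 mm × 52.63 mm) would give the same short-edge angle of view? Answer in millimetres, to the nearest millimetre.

178 mm

Equal angle of view means equal height/f ratio, so f₂ = f₁ · (height₂/height₁) = 25.1 × 52.63/7.41.
f₂ = 25.1 × 7.10256 ≈ 178.274 mm.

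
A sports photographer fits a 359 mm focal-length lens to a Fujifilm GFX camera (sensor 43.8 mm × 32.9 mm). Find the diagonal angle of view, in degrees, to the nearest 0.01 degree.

8.73°

Sensor diagonal = √(43.8² + 32.9²) = √3000.8500 ≈ 54.7800 mm.
Angle of view α = 2·arctan(d/2f) with d = 54.7800 mm and f = 359 mm.
d/2f = 0.07630; arctan(0.07630) ≈ 4.3629°, so α ≈ 8.7259°.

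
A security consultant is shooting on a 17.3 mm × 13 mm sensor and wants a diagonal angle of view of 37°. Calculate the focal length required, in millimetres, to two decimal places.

32.34 mm

Sensor diagonal = √(17.3² + 13²) = √468.2900 ≈ 21.6400 mm.
From α = 2·arctan(d/2f) we get f = d / (2·tan(α/2)).
With d = 21.6400 mm and α/2 = 18.5°, tan(α/2) ≈ 0.33460, so f ≈ 21.6400 / 0.66919 ≈ 32.3376 mm.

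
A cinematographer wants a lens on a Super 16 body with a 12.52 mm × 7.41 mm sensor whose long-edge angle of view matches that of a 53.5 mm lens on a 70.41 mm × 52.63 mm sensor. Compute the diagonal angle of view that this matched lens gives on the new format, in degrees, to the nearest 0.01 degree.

74.81°

Equal long-edge AOV ⇒ f₂ = f₁ · 12.52/70.41 = 53.5 × 0.17782 ≈ 9.5131 mm.
Sensor diagonal = √(12.52² + 7.41²) = √211.6585 ≈ 14.5485 mm.
Diagonal AOV on the new format = 2·arctan(14.5485 / (2 × 9.5131)) = 2·arctan(0.76465) ≈ 74.8069°.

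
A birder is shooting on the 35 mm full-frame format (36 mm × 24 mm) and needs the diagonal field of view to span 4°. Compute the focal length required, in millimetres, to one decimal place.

Sensor diagonal = √(36² + 24²) = √1872.0000 ≈ 43.2666 mm.
From α = 2·arctan(d/2f) we get f = d / (2·tan(α/2)).
With d = 43.2666 mm and α/2 = 2°, tan(α/2) ≈ 0.03492, so f ≈ 43.2666 / 0.06984 ≈ 619.4969 mm.

619.5 mm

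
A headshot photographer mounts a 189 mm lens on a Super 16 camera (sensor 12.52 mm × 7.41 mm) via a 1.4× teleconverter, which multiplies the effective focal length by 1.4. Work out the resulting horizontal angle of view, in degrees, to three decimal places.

Effective focal length f = 189 × 1.4 = 264.6 mm.
α = 2·arctan(12.52 / (2 × 264.6)) = 2·arctan(0.02366) ≈ 2.7105°.

2.711°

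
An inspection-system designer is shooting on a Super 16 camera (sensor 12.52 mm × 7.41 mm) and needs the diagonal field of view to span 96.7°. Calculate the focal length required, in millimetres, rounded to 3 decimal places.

Sensor diagonal = √(12.52² + 7.41²) = √211.6585 ≈ 14.5485 mm.
From α = 2·arctan(d/2f) we get f = d / (2·tan(α/2)).
With d = 14.5485 mm and α/2 = 48.35°, tan(α/2) ≈ 1.12435, so f ≈ 14.5485 / 2.24870 ≈ 6.4697 mm.

6.470 mm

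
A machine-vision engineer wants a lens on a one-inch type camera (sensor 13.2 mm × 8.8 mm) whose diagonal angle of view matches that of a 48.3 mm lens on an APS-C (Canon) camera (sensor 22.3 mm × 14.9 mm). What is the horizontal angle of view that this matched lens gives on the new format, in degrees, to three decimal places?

26.015°

Sensor diagonal = √(22.3² + 14.9²) = √719.3000 ≈ 26.8198 mm.
Sensor diagonal = √(13.2² + 8.8²) = √251.6800 ≈ 15.8644 mm.
Equal diagonal AOV ⇒ f₂ = f₁ · 15.8644/26.8198 = 48.3 × 0.59152 ≈ 28.5704 mm.
Horizontal AOV on the new format = 2·arctan(13.2 / (2 × 28.5704)) = 2·arctan(0.23101) ≈ 26.0152°.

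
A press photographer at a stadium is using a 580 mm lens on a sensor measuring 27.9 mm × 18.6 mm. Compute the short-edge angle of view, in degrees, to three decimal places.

Angle of view α = 2·arctan(h/2f) with h = 18.6 mm and f = 580 mm.
h/2f = 0.01603; arctan(0.01603) ≈ 0.9186°, so α ≈ 1.8373°.

1.837°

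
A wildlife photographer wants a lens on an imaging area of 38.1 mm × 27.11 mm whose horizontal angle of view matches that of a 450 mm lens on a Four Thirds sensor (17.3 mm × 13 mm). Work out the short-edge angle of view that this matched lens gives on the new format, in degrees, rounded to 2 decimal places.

1.57°

Equal horizontal AOV ⇒ f₂ = f₁ · 38.1/17.3 = 450 × 2.20231 ≈ 991.0405 mm.
Short-edge AOV on the new format = 2·arctan(27.11 / (2 × 991.0405)) = 2·arctan(0.01368) ≈ 1.5672°.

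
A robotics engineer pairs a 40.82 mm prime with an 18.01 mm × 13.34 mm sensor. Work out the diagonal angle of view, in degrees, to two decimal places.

30.70°

Sensor diagonal = √(18.01² + 13.34²) = √502.3157 ≈ 22.4124 mm.
Angle of view α = 2·arctan(d/2f) with d = 22.4124 mm and f = 40.82 mm.
d/2f = 0.27453; arctan(0.27453) ≈ 15.3511°, so α ≈ 30.7021°.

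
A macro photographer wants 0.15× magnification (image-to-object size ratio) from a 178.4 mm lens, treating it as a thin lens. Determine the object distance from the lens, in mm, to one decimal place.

1367.7 mm

With m = dᵢ/dₒ and 1/f = 1/dₒ + 1/dᵢ, substituting dᵢ = m·dₒ gives 1/f = (1 + 1/m)/dₒ, hence dₒ = f·(1 + 1/m).
dₒ = 178.4 × (1 + 1/0.15) = 178.4 × 7.66667 ≈ 1367.733 mm.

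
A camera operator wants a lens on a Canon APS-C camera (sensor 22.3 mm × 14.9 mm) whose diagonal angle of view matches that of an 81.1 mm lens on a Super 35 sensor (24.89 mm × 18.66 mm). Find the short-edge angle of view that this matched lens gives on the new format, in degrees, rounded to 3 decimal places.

12.164°

Sensor diagonal = √(24.89² + 18.66²) = √967.7077 ≈ 31.1080 mm.
Sensor diagonal = √(22.3² + 14.9²) = √719.3000 ≈ 26.8198 mm.
Equal diagonal AOV ⇒ f₂ = f₁ · 26.8198/31.1080 = 81.1 × 0.86215 ≈ 69.9204 mm.
Short-edge AOV on the new format = 2·arctan(14.9 / (2 × 69.9204)) = 2·arctan(0.10655) ≈ 12.1638°.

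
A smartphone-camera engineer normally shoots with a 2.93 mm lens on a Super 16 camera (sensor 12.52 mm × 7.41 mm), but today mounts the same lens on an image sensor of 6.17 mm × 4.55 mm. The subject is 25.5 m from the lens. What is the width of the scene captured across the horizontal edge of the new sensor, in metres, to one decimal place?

53.7 m

The focal length stays 2.93 mm; the relevant sensor dimension is now w = 6.17 mm. Object distance dₒ = 25.5 m = 25500 mm.
Thin-lens field width W = w·(dₒ − f)/f = 6.17 × (25500 − 2.93)/2.93 ≈ 53691.782 mm = 53.6918 m.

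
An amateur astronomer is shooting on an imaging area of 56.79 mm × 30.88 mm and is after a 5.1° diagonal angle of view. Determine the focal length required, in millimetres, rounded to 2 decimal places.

Sensor diagonal = √(56.79² + 30.88²) = √4178.6785 ≈ 64.6427 mm.
From α = 2·arctan(d/2f) we get f = d / (2·tan(α/2)).
With d = 64.6427 mm and α/2 = 2.55°, tan(α/2) ≈ 0.04454, so f ≈ 64.6427 / 0.08907 ≈ 725.7467 mm.

725.75 mm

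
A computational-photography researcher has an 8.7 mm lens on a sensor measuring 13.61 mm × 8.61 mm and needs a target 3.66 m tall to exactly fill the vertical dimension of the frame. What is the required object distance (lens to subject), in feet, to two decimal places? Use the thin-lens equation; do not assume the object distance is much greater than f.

12.16 ft

W: 3.66 m = 3660 mm.
Magnification m = h/W = dᵢ/dₒ; combined with 1/f = 1/dₒ + 1/dᵢ this gives dₒ = f·(1 + W/h).
dₒ = 8.7 mm × (1 + 3660/8.61) = 8.7 × 426.0871 ≈ 3706.958 mm = 3706.958/304.8 ft = 12.1619 ft.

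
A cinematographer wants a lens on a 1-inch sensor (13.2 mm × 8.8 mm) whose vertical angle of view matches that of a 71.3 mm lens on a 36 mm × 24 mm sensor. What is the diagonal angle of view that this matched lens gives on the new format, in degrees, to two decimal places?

Equal vertical AOV ⇒ f₂ = f₁ · 8.8/24 = 71.3 × 0.36667 ≈ 26.1433 mm.
Sensor diagonal = √(13.2² + 8.8²) = √251.6800 ≈ 15.8644 mm.
Diagonal AOV on the new format = 2·arctan(15.8644 / (2 × 26.1433)) = 2·arctan(0.30341) ≈ 33.7569°.

33.76°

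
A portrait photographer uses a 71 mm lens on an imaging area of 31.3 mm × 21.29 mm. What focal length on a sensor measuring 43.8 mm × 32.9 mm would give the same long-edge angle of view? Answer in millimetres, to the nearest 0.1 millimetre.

Equal angle of view means equal width/f ratio, so f₂ = f₁ · (width₂/width₁) = 71 × 43.8/31.3.
f₂ = 71 × 1.39936 ≈ 99.355 mm.

99.4 mm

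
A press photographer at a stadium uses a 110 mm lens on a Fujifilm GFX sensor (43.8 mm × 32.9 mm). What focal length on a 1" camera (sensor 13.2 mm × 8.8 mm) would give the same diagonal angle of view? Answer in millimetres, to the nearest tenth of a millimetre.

31.9 mm

Sensor diagonal = √(43.8² + 32.9²) = √3000.8500 ≈ 54.7800 mm.
Sensor diagonal = √(13.2² + 8.8²) = √251.6800 ≈ 15.8644 mm.
Equal angle of view means equal diagonal/f ratio, so f₂ = f₁ · (diagonal₂/diagonal₁) = 110 × 15.8644/54.7800.
f₂ = 110 × 0.28960 ≈ 31.856 mm.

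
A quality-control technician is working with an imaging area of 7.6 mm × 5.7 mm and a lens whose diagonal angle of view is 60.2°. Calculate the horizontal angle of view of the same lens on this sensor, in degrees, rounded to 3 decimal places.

49.758°

Sensor diagonal = √(7.6² + 5.7²) = √90.2500 ≈ 9.5000 mm.
From the diagonal AOV: f = 9.5000 / (2·tan(30.1°)) = 9.5000 / 1.15936 ≈ 8.1942 mm.
Horizontal AOV = 2·arctan(7.6 / (2 × 8.1942)) = 2·arctan(0.46374) ≈ 49.7584°.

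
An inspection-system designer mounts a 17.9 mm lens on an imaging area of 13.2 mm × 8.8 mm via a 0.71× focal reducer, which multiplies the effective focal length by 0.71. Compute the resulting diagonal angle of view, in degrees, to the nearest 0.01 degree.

Effective focal length f = 17.9 × 0.71 = 12.709 mm.
Sensor diagonal = √(13.2² + 8.8²) = √251.6800 ≈ 15.8644 mm.
α = 2·arctan(15.864 / (2 × 12.709)) = 2·arctan(0.62414) ≈ 63.9400°.

63.94°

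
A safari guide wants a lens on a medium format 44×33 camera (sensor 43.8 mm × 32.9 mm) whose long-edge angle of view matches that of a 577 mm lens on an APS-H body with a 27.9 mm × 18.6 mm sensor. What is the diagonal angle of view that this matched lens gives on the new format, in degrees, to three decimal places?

Equal long-edge AOV ⇒ f₂ = f₁ · 43.8/27.9 = 577 × 1.56989 ≈ 905.8280 mm.
Sensor diagonal = √(43.8² + 32.9²) = √3000.8500 ≈ 54.7800 mm.
Diagonal AOV on the new format = 2·arctan(54.7800 / (2 × 905.8280)) = 2·arctan(0.03024) ≈ 3.4639°.

3.464°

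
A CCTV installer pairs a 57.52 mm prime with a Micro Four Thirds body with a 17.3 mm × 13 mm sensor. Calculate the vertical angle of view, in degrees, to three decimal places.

Angle of view α = 2·arctan(h/2f) with h = 13 mm and f = 57.52 mm.
h/2f = 0.11300; arctan(0.11300) ≈ 6.4473°, so α ≈ 12.8946°.

12.895°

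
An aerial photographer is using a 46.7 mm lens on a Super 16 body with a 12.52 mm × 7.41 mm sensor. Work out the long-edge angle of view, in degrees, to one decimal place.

Angle of view α = 2·arctan(w/2f) with w = 12.52 mm and f = 46.7 mm.
w/2f = 0.13405; arctan(0.13405) ≈ 7.6348°, so α ≈ 15.2696°.

15.3°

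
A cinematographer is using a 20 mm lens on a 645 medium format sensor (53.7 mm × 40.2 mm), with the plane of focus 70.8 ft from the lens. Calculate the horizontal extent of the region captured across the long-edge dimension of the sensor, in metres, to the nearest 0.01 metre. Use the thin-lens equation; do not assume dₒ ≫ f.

57.89 m

dₒ: 70.8 ft × 304.8 mm/ft = 21579.84 mm.
Similar triangles through the lens centre give W/dₒ = w/dᵢ; with 1/f = 1/dₒ + 1/dᵢ this gives W = w·(dₒ − f)/f.
W = 53.7 mm × (21579.8 − 20) / 20 = 53.7 × 1077.9920 ≈ 57888.169 mm = 57.8882 m.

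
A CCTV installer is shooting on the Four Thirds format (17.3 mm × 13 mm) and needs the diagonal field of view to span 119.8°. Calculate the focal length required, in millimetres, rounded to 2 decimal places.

Sensor diagonal = √(17.3² + 13²) = √468.2900 ≈ 21.6400 mm.
From α = 2·arctan(d/2f) we get f = d / (2·tan(α/2)).
With d = 21.6400 mm and α/2 = 59.9°, tan(α/2) ≈ 1.72509, so f ≈ 21.6400 / 3.45018 ≈ 6.2721 mm.

6.27 mm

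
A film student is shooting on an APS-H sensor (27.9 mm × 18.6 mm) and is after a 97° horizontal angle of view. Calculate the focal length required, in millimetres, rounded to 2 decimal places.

From α = 2·arctan(w/2f) we get f = w / (2·tan(α/2)).
With w = 27.9 mm and α/2 = 48.5°, tan(α/2) ≈ 1.13029, so f ≈ 27.9 / 2.26059 ≈ 12.3419 mm.

12.34 mm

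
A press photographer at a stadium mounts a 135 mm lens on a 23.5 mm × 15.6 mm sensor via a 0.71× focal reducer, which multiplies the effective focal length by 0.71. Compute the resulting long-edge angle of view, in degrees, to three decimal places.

13.978°

Effective focal length f = 135 × 0.71 = 95.85 mm.
α = 2·arctan(23.5 / (2 × 95.85)) = 2·arctan(0.12259) ≈ 13.9777°.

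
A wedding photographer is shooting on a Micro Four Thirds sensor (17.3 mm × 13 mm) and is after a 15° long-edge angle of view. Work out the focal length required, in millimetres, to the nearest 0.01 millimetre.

From α = 2·arctan(w/2f) we get f = w / (2·tan(α/2)).
With w = 17.3 mm and α/2 = 7.5°, tan(α/2) ≈ 0.13165, so f ≈ 17.3 / 0.26330 ≈ 65.7033 mm.

65.70 mm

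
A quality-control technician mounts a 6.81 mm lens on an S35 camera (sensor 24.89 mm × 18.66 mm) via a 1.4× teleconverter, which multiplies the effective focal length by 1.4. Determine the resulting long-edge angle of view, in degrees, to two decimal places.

105.09°

Effective focal length f = 6.81 × 1.4 = 9.534 mm.
α = 2·arctan(24.89 / (2 × 9.534)) = 2·arctan(1.30533) ≈ 105.0892°.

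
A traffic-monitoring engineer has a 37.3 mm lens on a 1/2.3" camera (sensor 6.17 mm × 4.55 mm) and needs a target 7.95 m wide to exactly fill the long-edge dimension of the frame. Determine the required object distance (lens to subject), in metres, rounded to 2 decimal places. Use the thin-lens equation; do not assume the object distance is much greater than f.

W: 7.95 m = 7950 mm.
Magnification m = w/W = dᵢ/dₒ; combined with 1/f = 1/dₒ + 1/dᵢ this gives dₒ = f·(1 + W/w).
dₒ = 37.3 mm × (1 + 7950/6.17) = 37.3 × 1289.4927 ≈ 48098.078 mm = 48.0981 m.

48.10 m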